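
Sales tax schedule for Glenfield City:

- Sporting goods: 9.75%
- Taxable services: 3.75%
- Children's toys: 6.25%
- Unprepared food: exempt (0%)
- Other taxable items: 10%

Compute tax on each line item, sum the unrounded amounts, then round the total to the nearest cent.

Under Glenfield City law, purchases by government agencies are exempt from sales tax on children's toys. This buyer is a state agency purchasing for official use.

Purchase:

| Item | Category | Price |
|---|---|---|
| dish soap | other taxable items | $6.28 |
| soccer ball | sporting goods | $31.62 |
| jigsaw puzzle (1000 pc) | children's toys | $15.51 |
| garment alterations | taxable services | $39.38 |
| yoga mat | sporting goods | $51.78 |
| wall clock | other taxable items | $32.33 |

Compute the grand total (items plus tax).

$190.37

Dish soap $6.28: other taxable items → 10% → $0.628
Soccer ball $31.62: sporting goods → 9.75% → $3.08295
Jigsaw puzzle (1000 pc) $15.51: children's toys, buyer-exempt → 0% → $0.00
Garment alterations $39.38: taxable services → 3.75% → $1.47675
Yoga mat $51.78: sporting goods → 9.75% → $5.04855
Wall clock $32.33: other taxable items → 10% → $3.233
Subtotal = $176.90; unrounded tax = $13.46925 → $13.47; total due = $190.37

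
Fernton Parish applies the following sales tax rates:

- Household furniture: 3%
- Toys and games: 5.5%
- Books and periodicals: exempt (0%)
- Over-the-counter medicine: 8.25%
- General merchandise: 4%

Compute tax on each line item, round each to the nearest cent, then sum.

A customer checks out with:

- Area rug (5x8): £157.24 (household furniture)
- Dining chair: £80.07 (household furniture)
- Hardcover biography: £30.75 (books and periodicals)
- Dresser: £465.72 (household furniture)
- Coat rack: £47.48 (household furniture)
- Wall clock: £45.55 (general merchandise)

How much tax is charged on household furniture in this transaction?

Area rug (5x8) £157.24: household furniture → 3% → £4.72
Dining chair £80.07: household furniture → 3% → £2.40
Dresser £465.72: household furniture → 3% → £13.97
Coat rack £47.48: household furniture → 3% → £1.42
Tax on household furniture = £4.72 + £2.40 + £13.97 + £1.42 = £22.51

£22.51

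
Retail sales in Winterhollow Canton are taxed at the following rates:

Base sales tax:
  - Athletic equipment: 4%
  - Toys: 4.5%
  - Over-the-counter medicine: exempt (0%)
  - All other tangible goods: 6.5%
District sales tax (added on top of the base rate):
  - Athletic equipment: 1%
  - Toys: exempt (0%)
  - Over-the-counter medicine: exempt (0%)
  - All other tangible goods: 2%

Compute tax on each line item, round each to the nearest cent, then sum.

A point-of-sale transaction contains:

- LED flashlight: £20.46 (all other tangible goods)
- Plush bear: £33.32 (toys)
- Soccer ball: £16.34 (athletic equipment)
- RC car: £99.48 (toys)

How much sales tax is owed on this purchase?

£8.54

LED flashlight £20.46: all other tangible goods → 6.5% + 2% district = 8.5% → £1.74
Plush bear £33.32: toys → 4.5% + 0% district = 4.5% → £1.50
Soccer ball £16.34: athletic equipment → 4% + 1% district = 5% → £0.82
RC car £99.48: toys → 4.5% + 0% district = 4.5% → £4.48
Total tax = £1.74 + £1.50 + £0.82 + £4.48 = £8.54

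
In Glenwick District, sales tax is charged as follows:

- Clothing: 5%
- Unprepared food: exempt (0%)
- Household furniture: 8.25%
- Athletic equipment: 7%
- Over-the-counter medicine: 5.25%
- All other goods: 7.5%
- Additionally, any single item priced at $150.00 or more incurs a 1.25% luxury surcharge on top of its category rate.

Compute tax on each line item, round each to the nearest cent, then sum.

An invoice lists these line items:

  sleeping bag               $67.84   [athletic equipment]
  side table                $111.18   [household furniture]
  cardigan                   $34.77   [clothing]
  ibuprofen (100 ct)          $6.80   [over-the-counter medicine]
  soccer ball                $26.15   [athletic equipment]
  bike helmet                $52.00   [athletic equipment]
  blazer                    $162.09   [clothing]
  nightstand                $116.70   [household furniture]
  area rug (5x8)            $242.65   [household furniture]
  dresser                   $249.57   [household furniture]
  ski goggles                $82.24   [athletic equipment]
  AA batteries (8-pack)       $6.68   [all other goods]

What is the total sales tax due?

$94.27

Sleeping bag $67.84: athletic equipment → 7% → $4.75
Side table $111.18: household furniture → 8.25% → $9.17
Cardigan $34.77: clothing → 5% → $1.74
Ibuprofen (100 ct) $6.80: over-the-counter medicine → 5.25% → $0.36
Soccer ball $26.15: athletic equipment → 7% → $1.83
Bike helmet $52.00: athletic equipment → 7% → $3.64
Blazer $162.09: clothing → 5% + 1.25% surcharge = 6.25% → $10.13
Nightstand $116.70: household furniture → 8.25% → $9.63
Area rug (5x8) $242.65: household furniture → 8.25% + 1.25% surcharge = 9.5% → $23.05
Dresser $249.57: household furniture → 8.25% + 1.25% surcharge = 9.5% → $23.71
Ski goggles $82.24: athletic equipment → 7% → $5.76
AA batteries (8-pack) $6.68: all other goods → 7.5% → $0.50
Total tax = $4.75 + $9.17 + $1.74 + $0.36 + $1.83 + $3.64 + $10.13 + $9.63 + $23.05 + $23.71 + $5.76 + $0.50 = $94.27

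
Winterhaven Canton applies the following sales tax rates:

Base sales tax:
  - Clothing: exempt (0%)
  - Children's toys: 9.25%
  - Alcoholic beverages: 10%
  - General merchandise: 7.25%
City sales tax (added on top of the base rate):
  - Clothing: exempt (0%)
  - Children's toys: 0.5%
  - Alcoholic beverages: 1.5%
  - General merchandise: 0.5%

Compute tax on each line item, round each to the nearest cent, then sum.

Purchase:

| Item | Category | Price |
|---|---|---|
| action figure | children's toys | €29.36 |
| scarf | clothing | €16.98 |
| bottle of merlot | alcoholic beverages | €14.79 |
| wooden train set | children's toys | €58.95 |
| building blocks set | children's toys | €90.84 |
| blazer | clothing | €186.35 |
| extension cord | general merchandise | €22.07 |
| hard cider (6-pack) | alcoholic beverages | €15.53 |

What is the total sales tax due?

€22.67

Action figure €29.36: children's toys → 9.25% + 0.5% city = 9.75% → €2.86
Scarf €16.98: clothing → 0% + 0% city = 0% → €0.00
Bottle of merlot €14.79: alcoholic beverages → 10% + 1.5% city = 11.5% → €1.70
Wooden train set €58.95: children's toys → 9.25% + 0.5% city = 9.75% → €5.75
Building blocks set €90.84: children's toys → 9.25% + 0.5% city = 9.75% → €8.86
Blazer €186.35: clothing → 0% + 0% city = 0% → €0.00
Extension cord €22.07: general merchandise → 7.25% + 0.5% city = 7.75% → €1.71
Hard cider (6-pack) €15.53: alcoholic beverages → 10% + 1.5% city = 11.5% → €1.79
Total tax = €2.86 + €1.70 + €5.75 + €8.86 + €1.71 + €1.79 = €22.67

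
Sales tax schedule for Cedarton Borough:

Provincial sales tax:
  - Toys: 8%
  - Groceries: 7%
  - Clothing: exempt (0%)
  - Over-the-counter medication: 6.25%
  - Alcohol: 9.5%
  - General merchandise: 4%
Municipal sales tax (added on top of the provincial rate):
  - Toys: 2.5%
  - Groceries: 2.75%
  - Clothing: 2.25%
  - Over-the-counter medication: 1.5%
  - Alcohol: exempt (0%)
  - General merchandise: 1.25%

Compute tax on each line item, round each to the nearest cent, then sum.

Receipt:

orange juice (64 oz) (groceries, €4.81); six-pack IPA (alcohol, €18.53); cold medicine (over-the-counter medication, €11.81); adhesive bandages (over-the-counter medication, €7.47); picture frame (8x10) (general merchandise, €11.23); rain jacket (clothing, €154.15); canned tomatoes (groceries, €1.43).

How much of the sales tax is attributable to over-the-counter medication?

€1.50

Cold medicine €11.81: over-the-counter medication → 6.25% + 1.5% municipal = 7.75% → €0.92
Adhesive bandages €7.47: over-the-counter medication → 6.25% + 1.5% municipal = 7.75% → €0.58
Tax on over-the-counter medication = €0.92 + €0.58 = €1.50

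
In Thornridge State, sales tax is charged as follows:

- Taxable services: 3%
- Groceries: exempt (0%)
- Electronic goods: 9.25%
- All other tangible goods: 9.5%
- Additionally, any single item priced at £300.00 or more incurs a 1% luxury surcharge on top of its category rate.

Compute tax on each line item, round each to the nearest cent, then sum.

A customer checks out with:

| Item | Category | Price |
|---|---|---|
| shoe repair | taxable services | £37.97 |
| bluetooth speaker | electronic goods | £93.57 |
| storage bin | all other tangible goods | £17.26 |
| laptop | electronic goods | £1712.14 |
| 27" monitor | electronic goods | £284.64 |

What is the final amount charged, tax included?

Shoe repair £37.97: taxable services → 3% → £1.14
Bluetooth speaker £93.57: electronic goods → 9.25% → £8.66
Storage bin £17.26: all other tangible goods → 9.5% → £1.64
Laptop £1712.14: electronic goods → 9.25% + 1% surcharge = 10.25% → £175.49
27" monitor £284.64: electronic goods → 9.25% → £26.33
Subtotal = £2145.58; tax = £213.26; total due = £2358.84

£2358.84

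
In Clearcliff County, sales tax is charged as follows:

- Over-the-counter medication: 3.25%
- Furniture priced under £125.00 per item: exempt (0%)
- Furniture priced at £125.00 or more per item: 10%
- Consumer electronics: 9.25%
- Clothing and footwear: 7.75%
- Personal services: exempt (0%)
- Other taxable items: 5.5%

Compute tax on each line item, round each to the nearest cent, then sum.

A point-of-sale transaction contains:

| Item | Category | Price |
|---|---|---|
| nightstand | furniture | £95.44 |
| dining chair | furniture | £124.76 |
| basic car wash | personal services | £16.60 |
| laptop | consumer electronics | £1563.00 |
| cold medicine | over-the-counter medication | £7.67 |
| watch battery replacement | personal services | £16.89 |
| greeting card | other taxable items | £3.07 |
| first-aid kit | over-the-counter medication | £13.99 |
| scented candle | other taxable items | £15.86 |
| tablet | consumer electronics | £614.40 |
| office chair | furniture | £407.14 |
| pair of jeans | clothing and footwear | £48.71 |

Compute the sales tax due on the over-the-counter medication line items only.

Cold medicine £7.67: over-the-counter medication → 3.25% → £0.25
First-aid kit £13.99: over-the-counter medication → 3.25% → £0.45
Tax on over-the-counter medication = £0.25 + £0.45 = £0.70

£0.70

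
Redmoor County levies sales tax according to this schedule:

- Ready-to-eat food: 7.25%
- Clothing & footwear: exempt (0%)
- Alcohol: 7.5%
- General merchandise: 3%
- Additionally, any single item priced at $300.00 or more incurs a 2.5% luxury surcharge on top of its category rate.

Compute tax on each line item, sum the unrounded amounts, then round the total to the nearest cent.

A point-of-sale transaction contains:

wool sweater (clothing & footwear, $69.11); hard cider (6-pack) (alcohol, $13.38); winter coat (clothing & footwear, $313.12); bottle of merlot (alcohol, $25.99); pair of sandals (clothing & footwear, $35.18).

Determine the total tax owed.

$10.78

Wool sweater $69.11: clothing & footwear → 0% → $0.00
Hard cider (6-pack) $13.38: alcohol → 7.5% → $1.0035
Winter coat $313.12: clothing & footwear → 0% + 2.5% surcharge = 2.5% → $7.828
Bottle of merlot $25.99: alcohol → 7.5% → $1.94925
Pair of sandals $35.18: clothing & footwear → 0% → $0.00
Unrounded tax sum = $10.78075 → $10.78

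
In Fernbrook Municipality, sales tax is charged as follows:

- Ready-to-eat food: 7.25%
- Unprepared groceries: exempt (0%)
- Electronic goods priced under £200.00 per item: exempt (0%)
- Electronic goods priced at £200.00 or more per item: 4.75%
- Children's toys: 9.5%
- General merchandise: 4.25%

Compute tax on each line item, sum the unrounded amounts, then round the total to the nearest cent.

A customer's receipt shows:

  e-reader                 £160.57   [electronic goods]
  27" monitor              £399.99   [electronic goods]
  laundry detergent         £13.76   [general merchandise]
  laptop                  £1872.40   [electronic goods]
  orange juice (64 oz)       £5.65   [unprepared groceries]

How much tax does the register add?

E-reader £160.57: electronic goods, under £200.00 → 0% → £0.00
27" monitor £399.99: electronic goods, £200.00 or more → 4.75% → £18.999525
Laundry detergent £13.76: general merchandise → 4.25% → £0.5848
Laptop £1872.40: electronic goods, £200.00 or more → 4.75% → £88.939
Orange juice (64 oz) £5.65: unprepared groceries → 0% → £0.00
Unrounded tax sum = £108.523325 → £108.52

£108.52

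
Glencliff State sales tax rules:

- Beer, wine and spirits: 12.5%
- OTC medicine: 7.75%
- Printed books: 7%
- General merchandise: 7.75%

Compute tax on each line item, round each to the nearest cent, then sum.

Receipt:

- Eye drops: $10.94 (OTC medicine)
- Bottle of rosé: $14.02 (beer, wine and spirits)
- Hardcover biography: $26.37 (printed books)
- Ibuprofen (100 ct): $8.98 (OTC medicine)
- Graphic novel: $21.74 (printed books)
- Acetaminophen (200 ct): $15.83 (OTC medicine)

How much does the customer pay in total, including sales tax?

$105.78

Eye drops $10.94: OTC medicine → 7.75% → $0.85
Bottle of rosé $14.02: beer, wine and spirits → 12.5% → $1.75
Hardcover biography $26.37: printed books → 7% → $1.85
Ibuprofen (100 ct) $8.98: OTC medicine → 7.75% → $0.70
Graphic novel $21.74: printed books → 7% → $1.52
Acetaminophen (200 ct) $15.83: OTC medicine → 7.75% → $1.23
Subtotal = $97.88; tax = $7.90; total due = $105.78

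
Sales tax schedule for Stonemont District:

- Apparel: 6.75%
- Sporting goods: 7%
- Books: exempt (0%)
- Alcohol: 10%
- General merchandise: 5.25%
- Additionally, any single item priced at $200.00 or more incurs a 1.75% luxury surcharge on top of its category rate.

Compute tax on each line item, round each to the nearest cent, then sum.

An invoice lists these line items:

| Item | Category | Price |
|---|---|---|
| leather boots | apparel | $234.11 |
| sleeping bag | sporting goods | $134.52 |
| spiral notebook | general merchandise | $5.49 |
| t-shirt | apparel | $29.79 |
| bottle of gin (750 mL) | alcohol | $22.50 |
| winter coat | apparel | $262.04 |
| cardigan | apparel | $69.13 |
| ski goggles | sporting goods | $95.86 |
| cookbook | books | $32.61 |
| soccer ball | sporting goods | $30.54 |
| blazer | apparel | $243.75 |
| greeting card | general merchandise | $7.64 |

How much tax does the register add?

$90.78

Leather boots $234.11: apparel → 6.75% + 1.75% surcharge = 8.5% → $19.90
Sleeping bag $134.52: sporting goods → 7% → $9.42
Spiral notebook $5.49: general merchandise → 5.25% → $0.29
T-shirt $29.79: apparel → 6.75% → $2.01
Bottle of gin (750 mL) $22.50: alcohol → 10% → $2.25
Winter coat $262.04: apparel → 6.75% + 1.75% surcharge = 8.5% → $22.27
Cardigan $69.13: apparel → 6.75% → $4.67
Ski goggles $95.86: sporting goods → 7% → $6.71
Cookbook $32.61: books → 0% → $0.00
Soccer ball $30.54: sporting goods → 7% → $2.14
Blazer $243.75: apparel → 6.75% + 1.75% surcharge = 8.5% → $20.72
Greeting card $7.64: general merchandise → 5.25% → $0.40
Total tax = $19.90 + $9.42 + $0.29 + $2.01 + $2.25 + $22.27 + $4.67 + $6.71 + $2.14 + $20.72 + $0.40 = $90.78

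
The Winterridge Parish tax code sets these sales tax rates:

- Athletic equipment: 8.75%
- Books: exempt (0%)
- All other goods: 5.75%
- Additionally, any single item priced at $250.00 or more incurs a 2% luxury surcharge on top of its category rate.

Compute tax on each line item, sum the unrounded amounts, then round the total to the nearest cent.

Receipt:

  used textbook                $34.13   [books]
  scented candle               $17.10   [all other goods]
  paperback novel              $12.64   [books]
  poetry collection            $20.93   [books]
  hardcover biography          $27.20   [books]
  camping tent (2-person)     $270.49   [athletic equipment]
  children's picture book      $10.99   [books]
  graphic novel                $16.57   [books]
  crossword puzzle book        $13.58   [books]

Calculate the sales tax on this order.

Used textbook $34.13: books → 0% → $0.00
Scented candle $17.10: all other goods → 5.75% → $0.98325
Paperback novel $12.64: books → 0% → $0.00
Poetry collection $20.93: books → 0% → $0.00
Hardcover biography $27.20: books → 0% → $0.00
Camping tent (2-person) $270.49: athletic equipment → 8.75% + 2% surcharge = 10.75% → $29.077675
Children's picture book $10.99: books → 0% → $0.00
Graphic novel $16.57: books → 0% → $0.00
Crossword puzzle book $13.58: books → 0% → $0.00
Unrounded tax sum = $30.060925 → $30.06

$30.06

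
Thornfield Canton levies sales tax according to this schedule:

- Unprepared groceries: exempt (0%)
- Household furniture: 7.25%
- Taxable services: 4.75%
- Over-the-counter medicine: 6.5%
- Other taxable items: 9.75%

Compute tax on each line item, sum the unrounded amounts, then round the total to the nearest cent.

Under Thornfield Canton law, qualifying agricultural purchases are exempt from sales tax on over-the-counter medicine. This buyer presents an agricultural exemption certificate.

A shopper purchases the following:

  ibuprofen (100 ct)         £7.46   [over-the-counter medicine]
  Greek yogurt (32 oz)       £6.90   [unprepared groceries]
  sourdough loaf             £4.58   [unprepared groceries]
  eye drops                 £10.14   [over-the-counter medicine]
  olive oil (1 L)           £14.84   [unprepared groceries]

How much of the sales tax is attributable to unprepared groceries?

£0.00

Greek yogurt (32 oz) £6.90: unprepared groceries → 0% → £0.00
Sourdough loaf £4.58: unprepared groceries → 0% → £0.00
Olive oil (1 L) £14.84: unprepared groceries → 0% → £0.00
Tax on unprepared groceries: unrounded sum = £0.00 → £0.00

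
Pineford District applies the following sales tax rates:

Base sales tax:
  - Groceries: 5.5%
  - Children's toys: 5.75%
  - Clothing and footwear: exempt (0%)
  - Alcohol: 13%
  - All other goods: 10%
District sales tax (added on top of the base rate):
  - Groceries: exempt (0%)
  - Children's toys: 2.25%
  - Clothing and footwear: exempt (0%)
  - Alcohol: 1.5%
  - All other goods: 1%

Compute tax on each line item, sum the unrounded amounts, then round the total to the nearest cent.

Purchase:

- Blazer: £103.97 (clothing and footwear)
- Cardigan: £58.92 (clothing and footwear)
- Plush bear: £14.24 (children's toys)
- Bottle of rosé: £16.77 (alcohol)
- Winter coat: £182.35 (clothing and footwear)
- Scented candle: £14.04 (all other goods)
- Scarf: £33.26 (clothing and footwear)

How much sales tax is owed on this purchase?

Blazer £103.97: clothing and footwear → 0% + 0% district = 0% → £0.00
Cardigan £58.92: clothing and footwear → 0% + 0% district = 0% → £0.00
Plush bear £14.24: children's toys → 5.75% + 2.25% district = 8% → £1.1392
Bottle of rosé £16.77: alcohol → 13% + 1.5% district = 14.5% → £2.43165
Winter coat £182.35: clothing and footwear → 0% + 0% district = 0% → £0.00
Scented candle £14.04: all other goods → 10% + 1% district = 11% → £1.5444
Scarf £33.26: clothing and footwear → 0% + 0% district = 0% → £0.00
Unrounded tax sum = £5.11525 → £5.12

£5.12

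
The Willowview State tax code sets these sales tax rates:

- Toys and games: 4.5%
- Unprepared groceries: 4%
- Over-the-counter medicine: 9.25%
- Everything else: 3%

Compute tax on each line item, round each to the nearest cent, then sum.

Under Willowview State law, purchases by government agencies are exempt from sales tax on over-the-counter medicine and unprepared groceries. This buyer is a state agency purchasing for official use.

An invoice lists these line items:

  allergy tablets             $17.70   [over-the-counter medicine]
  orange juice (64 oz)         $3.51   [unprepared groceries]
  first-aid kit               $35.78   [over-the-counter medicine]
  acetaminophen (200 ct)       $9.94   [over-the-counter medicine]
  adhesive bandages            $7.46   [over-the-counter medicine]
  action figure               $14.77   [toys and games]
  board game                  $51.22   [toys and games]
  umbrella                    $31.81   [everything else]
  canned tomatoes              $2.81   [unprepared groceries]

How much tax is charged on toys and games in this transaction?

$2.96

Action figure $14.77: toys and games → 4.5% → $0.66
Board game $51.22: toys and games → 4.5% → $2.30
Tax on toys and games = $0.66 + $2.30 = $2.96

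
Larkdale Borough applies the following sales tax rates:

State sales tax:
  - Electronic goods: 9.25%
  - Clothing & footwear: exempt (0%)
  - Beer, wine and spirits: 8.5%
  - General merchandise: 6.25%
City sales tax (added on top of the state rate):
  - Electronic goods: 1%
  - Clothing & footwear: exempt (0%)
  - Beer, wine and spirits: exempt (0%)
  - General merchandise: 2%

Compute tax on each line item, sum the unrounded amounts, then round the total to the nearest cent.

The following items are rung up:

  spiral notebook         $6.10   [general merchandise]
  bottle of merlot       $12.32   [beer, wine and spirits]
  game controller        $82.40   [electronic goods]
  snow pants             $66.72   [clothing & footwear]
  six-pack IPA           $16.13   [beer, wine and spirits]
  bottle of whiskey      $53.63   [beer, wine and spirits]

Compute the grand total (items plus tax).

Spiral notebook $6.10: general merchandise → 6.25% + 2% city = 8.25% → $0.50325
Bottle of merlot $12.32: beer, wine and spirits → 8.5% + 0% city = 8.5% → $1.0472
Game controller $82.40: electronic goods → 9.25% + 1% city = 10.25% → $8.446
Snow pants $66.72: clothing & footwear → 0% + 0% city = 0% → $0.00
Six-pack IPA $16.13: beer, wine and spirits → 8.5% + 0% city = 8.5% → $1.37105
Bottle of whiskey $53.63: beer, wine and spirits → 8.5% + 0% city = 8.5% → $4.55855
Subtotal = $237.30; unrounded tax = $15.92605 → $15.93; total due = $253.23

$253.23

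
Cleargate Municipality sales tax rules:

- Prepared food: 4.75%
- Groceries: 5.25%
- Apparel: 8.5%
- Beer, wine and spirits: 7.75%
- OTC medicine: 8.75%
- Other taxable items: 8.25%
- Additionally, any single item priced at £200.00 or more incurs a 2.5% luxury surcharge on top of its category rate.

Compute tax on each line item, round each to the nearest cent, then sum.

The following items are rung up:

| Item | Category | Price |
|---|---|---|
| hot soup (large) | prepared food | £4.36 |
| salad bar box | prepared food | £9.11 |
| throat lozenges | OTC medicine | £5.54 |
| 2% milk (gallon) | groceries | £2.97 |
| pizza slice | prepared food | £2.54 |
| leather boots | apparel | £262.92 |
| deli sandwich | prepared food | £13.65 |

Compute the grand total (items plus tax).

£332.06

Hot soup (large) £4.36: prepared food → 4.75% → £0.21
Salad bar box £9.11: prepared food → 4.75% → £0.43
Throat lozenges £5.54: OTC medicine → 8.75% → £0.48
2% milk (gallon) £2.97: groceries → 5.25% → £0.16
Pizza slice £2.54: prepared food → 4.75% → £0.12
Leather boots £262.92: apparel → 8.5% + 2.5% surcharge = 11% → £28.92
Deli sandwich £13.65: prepared food → 4.75% → £0.65
Subtotal = £301.09; tax = £30.97; total due = £332.06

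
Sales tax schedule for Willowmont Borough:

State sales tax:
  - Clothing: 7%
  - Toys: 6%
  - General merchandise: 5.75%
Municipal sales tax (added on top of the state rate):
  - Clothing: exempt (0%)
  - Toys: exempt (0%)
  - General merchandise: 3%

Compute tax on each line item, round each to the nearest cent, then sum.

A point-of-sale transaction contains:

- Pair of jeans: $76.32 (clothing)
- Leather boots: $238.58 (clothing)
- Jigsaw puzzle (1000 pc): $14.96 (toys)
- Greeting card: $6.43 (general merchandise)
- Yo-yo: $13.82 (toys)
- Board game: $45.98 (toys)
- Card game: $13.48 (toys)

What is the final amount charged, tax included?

$437.47

Pair of jeans $76.32: clothing → 7% + 0% municipal = 7% → $5.34
Leather boots $238.58: clothing → 7% + 0% municipal = 7% → $16.70
Jigsaw puzzle (1000 pc) $14.96: toys → 6% + 0% municipal = 6% → $0.90
Greeting card $6.43: general merchandise → 5.75% + 3% municipal = 8.75% → $0.56
Yo-yo $13.82: toys → 6% + 0% municipal = 6% → $0.83
Board game $45.98: toys → 6% + 0% municipal = 6% → $2.76
Card game $13.48: toys → 6% + 0% municipal = 6% → $0.81
Subtotal = $409.57; tax = $27.90; total due = $437.47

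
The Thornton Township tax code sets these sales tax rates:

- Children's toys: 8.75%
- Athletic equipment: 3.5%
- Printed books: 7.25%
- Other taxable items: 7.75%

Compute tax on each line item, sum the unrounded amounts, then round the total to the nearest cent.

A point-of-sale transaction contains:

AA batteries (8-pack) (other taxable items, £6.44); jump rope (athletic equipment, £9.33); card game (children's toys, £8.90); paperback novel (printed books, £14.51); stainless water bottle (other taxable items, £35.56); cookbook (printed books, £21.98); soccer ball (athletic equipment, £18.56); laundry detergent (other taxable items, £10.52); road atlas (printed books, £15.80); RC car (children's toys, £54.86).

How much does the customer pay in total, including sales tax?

AA batteries (8-pack) £6.44: other taxable items → 7.75% → £0.4991
Jump rope £9.33: athletic equipment → 3.5% → £0.32655
Card game £8.90: children's toys → 8.75% → £0.77875
Paperback novel £14.51: printed books → 7.25% → £1.051975
Stainless water bottle £35.56: other taxable items → 7.75% → £2.7559
Cookbook £21.98: printed books → 7.25% → £1.59355
Soccer ball £18.56: athletic equipment → 3.5% → £0.6496
Laundry detergent £10.52: other taxable items → 7.75% → £0.8153
Road atlas £15.80: printed books → 7.25% → £1.1455
RC car £54.86: children's toys → 8.75% → £4.80025
Subtotal = £196.46; unrounded tax = £14.416475 → £14.42; total due = £210.88

£210.88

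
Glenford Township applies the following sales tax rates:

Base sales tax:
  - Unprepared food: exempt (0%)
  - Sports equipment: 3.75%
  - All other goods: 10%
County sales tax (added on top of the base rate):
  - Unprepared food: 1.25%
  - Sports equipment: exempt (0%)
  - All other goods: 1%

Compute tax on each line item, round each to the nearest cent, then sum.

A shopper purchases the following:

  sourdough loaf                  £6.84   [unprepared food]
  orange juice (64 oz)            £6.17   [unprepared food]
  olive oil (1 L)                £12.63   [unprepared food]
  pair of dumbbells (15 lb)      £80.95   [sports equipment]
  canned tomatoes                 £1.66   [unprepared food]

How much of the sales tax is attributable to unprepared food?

Sourdough loaf £6.84: unprepared food → 0% + 1.25% county = 1.25% → £0.09
Orange juice (64 oz) £6.17: unprepared food → 0% + 1.25% county = 1.25% → £0.08
Olive oil (1 L) £12.63: unprepared food → 0% + 1.25% county = 1.25% → £0.16
Canned tomatoes £1.66: unprepared food → 0% + 1.25% county = 1.25% → £0.02
Tax on unprepared food = £0.09 + £0.08 + £0.16 + £0.02 = £0.35

£0.35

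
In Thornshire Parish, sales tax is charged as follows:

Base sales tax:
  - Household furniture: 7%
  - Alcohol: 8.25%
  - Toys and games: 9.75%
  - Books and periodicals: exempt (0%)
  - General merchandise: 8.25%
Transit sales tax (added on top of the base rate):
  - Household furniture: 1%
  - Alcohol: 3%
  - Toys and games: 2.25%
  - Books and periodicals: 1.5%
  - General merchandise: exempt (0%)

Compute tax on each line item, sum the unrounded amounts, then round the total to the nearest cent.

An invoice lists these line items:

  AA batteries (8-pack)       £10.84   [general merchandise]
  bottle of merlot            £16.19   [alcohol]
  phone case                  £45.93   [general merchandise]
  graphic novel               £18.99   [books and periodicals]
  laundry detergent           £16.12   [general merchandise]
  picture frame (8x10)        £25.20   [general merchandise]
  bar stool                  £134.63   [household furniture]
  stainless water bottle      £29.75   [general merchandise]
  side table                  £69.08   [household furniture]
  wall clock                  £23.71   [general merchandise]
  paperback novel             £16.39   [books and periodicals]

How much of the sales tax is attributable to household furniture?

£16.30

Bar stool £134.63: household furniture → 7% + 1% transit = 8% → £10.7704
Side table £69.08: household furniture → 7% + 1% transit = 8% → £5.5264
Tax on household furniture: unrounded sum = £16.2968 → £16.30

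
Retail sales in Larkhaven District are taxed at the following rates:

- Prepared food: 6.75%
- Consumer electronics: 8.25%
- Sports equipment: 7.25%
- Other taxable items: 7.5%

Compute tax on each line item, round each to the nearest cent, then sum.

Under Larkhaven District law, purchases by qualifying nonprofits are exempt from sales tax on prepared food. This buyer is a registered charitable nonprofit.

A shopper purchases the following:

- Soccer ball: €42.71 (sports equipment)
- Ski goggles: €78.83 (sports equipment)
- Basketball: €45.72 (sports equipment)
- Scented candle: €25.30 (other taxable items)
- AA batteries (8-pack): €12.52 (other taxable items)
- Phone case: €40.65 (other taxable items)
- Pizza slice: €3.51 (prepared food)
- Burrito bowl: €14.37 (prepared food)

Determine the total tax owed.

Soccer ball €42.71: sports equipment → 7.25% → €3.10
Ski goggles €78.83: sports equipment → 7.25% → €5.72
Basketball €45.72: sports equipment → 7.25% → €3.31
Scented candle €25.30: other taxable items → 7.5% → €1.90
AA batteries (8-pack) €12.52: other taxable items → 7.5% → €0.94
Phone case €40.65: other taxable items → 7.5% → €3.05
Pizza slice €3.51: prepared food, buyer-exempt → 0% → €0.00
Burrito bowl €14.37: prepared food, buyer-exempt → 0% → €0.00
Total tax = €3.10 + €5.72 + €3.31 + €1.90 + €0.94 + €3.05 = €18.02

€18.02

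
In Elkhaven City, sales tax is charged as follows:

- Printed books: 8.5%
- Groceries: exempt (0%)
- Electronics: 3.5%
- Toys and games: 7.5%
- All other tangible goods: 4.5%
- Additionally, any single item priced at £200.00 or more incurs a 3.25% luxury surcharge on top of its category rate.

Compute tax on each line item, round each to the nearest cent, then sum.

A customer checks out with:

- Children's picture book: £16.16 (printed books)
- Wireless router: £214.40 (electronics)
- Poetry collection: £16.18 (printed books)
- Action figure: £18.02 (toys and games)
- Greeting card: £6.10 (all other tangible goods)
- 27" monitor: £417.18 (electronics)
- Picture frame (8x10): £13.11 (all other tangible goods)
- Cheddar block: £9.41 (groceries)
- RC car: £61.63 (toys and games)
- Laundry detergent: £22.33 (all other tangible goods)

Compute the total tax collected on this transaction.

£53.21

Children's picture book £16.16: printed books → 8.5% → £1.37
Wireless router £214.40: electronics → 3.5% + 3.25% surcharge = 6.75% → £14.47
Poetry collection £16.18: printed books → 8.5% → £1.38
Action figure £18.02: toys and games → 7.5% → £1.35
Greeting card £6.10: all other tangible goods → 4.5% → £0.27
27" monitor £417.18: electronics → 3.5% + 3.25% surcharge = 6.75% → £28.16
Picture frame (8x10) £13.11: all other tangible goods → 4.5% → £0.59
Cheddar block £9.41: groceries → 0% → £0.00
RC car £61.63: toys and games → 7.5% → £4.62
Laundry detergent £22.33: all other tangible goods → 4.5% → £1.00
Total tax = £1.37 + £14.47 + £1.38 + £1.35 + £0.27 + £28.16 + £0.59 + £4.62 + £1.00 = £53.21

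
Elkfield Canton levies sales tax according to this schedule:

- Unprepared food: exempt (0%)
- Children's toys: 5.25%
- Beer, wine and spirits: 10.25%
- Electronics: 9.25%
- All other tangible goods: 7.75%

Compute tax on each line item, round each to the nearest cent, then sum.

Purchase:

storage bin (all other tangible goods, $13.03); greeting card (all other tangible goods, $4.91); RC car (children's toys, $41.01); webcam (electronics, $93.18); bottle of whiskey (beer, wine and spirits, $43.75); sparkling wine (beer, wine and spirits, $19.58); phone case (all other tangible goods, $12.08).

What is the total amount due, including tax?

Storage bin $13.03: all other tangible goods → 7.75% → $1.01
Greeting card $4.91: all other tangible goods → 7.75% → $0.38
RC car $41.01: children's toys → 5.25% → $2.15
Webcam $93.18: electronics → 9.25% → $8.62
Bottle of whiskey $43.75: beer, wine and spirits → 10.25% → $4.48
Sparkling wine $19.58: beer, wine and spirits → 10.25% → $2.01
Phone case $12.08: all other tangible goods → 7.75% → $0.94
Subtotal = $227.54; tax = $19.59; total due = $247.13

$247.13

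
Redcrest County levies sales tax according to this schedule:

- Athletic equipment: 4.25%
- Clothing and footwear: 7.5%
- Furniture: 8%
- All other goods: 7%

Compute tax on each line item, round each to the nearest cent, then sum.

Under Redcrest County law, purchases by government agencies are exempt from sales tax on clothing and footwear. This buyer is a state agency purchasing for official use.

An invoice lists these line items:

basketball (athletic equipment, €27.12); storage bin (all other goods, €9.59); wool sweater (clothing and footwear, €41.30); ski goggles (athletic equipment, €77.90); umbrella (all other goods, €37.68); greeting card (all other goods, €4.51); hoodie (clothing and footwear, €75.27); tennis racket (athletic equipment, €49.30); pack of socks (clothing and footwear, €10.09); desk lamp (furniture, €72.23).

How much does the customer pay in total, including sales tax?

€420.96

Basketball €27.12: athletic equipment → 4.25% → €1.15
Storage bin €9.59: all other goods → 7% → €0.67
Wool sweater €41.30: clothing and footwear, buyer-exempt → 0% → €0.00
Ski goggles €77.90: athletic equipment → 4.25% → €3.31
Umbrella €37.68: all other goods → 7% → €2.64
Greeting card €4.51: all other goods → 7% → €0.32
Hoodie €75.27: clothing and footwear, buyer-exempt → 0% → €0.00
Tennis racket €49.30: athletic equipment → 4.25% → €2.10
Pack of socks €10.09: clothing and footwear, buyer-exempt → 0% → €0.00
Desk lamp €72.23: furniture → 8% → €5.78
Subtotal = €404.99; tax = €15.97; total due = €420.96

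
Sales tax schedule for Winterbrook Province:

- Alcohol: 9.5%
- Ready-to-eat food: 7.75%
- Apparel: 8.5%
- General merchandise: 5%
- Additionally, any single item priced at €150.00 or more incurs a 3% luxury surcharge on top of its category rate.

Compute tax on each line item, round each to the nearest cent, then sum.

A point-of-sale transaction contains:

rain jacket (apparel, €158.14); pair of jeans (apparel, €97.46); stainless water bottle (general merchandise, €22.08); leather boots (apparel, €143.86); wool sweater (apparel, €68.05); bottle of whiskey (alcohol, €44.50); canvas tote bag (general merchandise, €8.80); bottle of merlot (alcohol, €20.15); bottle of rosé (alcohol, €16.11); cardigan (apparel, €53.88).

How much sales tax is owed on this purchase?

Rain jacket €158.14: apparel → 8.5% + 3% surcharge = 11.5% → €18.19
Pair of jeans €97.46: apparel → 8.5% → €8.28
Stainless water bottle €22.08: general merchandise → 5% → €1.10
Leather boots €143.86: apparel → 8.5% → €12.23
Wool sweater €68.05: apparel → 8.5% → €5.78
Bottle of whiskey €44.50: alcohol → 9.5% → €4.23
Canvas tote bag €8.80: general merchandise → 5% → €0.44
Bottle of merlot €20.15: alcohol → 9.5% → €1.91
Bottle of rosé €16.11: alcohol → 9.5% → €1.53
Cardigan €53.88: apparel → 8.5% → €4.58
Total tax = €18.19 + €8.28 + €1.10 + €12.23 + €5.78 + €4.23 + €0.44 + €1.91 + €1.53 + €4.58 = €58.27

€58.27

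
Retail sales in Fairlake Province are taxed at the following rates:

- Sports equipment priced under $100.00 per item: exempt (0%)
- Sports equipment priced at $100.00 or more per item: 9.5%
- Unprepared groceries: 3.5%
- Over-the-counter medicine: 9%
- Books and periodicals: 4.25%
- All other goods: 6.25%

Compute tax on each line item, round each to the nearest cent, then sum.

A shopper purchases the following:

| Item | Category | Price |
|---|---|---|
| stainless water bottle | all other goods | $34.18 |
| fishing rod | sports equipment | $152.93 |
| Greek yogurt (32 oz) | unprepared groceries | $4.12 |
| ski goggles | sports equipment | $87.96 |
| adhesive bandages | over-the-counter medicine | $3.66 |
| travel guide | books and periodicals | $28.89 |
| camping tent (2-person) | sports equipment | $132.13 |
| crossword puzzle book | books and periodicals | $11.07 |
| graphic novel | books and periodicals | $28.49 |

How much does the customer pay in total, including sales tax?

Stainless water bottle $34.18: all other goods → 6.25% → $2.14
Fishing rod $152.93: sports equipment, $100.00 or more → 9.5% → $14.53
Greek yogurt (32 oz) $4.12: unprepared groceries → 3.5% → $0.14
Ski goggles $87.96: sports equipment, under $100.00 → 0% → $0.00
Adhesive bandages $3.66: over-the-counter medicine → 9% → $0.33
Travel guide $28.89: books and periodicals → 4.25% → $1.23
Camping tent (2-person) $132.13: sports equipment, $100.00 or more → 9.5% → $12.55
Crossword puzzle book $11.07: books and periodicals → 4.25% → $0.47
Graphic novel $28.49: books and periodicals → 4.25% → $1.21
Subtotal = $483.43; tax = $32.60; total due = $516.03

$516.03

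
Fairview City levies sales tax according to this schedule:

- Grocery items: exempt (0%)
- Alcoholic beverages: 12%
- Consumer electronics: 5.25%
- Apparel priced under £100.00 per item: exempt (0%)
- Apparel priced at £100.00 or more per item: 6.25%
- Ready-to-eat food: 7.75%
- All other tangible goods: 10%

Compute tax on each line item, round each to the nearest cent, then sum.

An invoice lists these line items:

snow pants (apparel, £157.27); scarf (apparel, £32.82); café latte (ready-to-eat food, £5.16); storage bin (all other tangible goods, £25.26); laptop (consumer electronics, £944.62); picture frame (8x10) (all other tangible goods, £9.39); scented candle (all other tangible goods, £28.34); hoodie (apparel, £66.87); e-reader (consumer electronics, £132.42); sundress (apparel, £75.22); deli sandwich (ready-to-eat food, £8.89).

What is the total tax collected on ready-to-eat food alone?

£1.09

Café latte £5.16: ready-to-eat food → 7.75% → £0.40
Deli sandwich £8.89: ready-to-eat food → 7.75% → £0.69
Tax on ready-to-eat food = £0.40 + £0.69 = £1.09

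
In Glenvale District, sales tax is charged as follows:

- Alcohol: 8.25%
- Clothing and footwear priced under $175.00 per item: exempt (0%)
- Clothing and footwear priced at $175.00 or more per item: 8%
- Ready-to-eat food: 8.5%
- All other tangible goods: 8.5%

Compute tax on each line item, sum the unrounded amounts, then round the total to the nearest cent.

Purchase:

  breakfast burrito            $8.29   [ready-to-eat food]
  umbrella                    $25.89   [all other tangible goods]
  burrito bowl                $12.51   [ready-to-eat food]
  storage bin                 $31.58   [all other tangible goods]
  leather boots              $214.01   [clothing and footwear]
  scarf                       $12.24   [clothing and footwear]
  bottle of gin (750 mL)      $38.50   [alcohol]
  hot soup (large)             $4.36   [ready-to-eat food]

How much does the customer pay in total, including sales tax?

$374.70

Breakfast burrito $8.29: ready-to-eat food → 8.5% → $0.70465
Umbrella $25.89: all other tangible goods → 8.5% → $2.20065
Burrito bowl $12.51: ready-to-eat food → 8.5% → $1.06335
Storage bin $31.58: all other tangible goods → 8.5% → $2.6843
Leather boots $214.01: clothing and footwear, $175.00 or more → 8% → $17.1208
Scarf $12.24: clothing and footwear, under $175.00 → 0% → $0.00
Bottle of gin (750 mL) $38.50: alcohol → 8.25% → $3.17625
Hot soup (large) $4.36: ready-to-eat food → 8.5% → $0.3706
Subtotal = $347.38; unrounded tax = $27.3206 → $27.32; total due = $374.70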